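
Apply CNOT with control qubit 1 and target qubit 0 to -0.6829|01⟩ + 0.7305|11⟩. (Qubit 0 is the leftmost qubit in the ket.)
0.7305|01⟩ - 0.6829|11⟩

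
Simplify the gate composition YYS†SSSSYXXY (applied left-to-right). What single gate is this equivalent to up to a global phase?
S†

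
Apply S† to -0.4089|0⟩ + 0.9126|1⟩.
-0.4089|0⟩ - 0.9126i|1⟩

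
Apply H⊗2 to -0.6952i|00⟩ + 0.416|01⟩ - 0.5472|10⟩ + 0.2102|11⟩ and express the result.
(0.0395 - 0.3476i)|00⟩ + (-0.5867 - 0.3476i)|01⟩ + (0.3765 - 0.3476i)|10⟩ + (0.1707 - 0.3476i)|11⟩

H⊗2 gives amp(|y⟩) = (1/2) Σ_x (−1)^(x·y) amp(|x⟩), where x·y is the number of positions in which both x and y have a 1.
|00⟩: (-0.6952i + 0.416 - 0.5472 + 0.2102)/2 = (0.0395 - 0.3476i)
|01⟩: (-0.6952i - 0.416 - 0.5472 - 0.2102)/2 = (-0.5867 - 0.3476i)
|10⟩: (-0.6952i + 0.416 + 0.5472 - 0.2102)/2 = (0.3765 - 0.3476i)
|11⟩: (-0.6952i - 0.416 + 0.5472 + 0.2102)/2 = (0.1707 - 0.3476i)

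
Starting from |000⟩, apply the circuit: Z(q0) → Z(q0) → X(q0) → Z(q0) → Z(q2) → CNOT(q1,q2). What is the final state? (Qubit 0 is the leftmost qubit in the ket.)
-|100⟩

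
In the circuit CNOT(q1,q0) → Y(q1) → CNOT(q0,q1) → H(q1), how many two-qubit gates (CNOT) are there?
2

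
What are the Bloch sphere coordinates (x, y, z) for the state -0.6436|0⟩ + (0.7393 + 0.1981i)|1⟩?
(-0.9516, -0.255, -0.1716)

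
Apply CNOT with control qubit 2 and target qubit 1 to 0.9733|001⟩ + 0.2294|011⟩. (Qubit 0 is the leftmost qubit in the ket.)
0.2294|001⟩ + 0.9733|011⟩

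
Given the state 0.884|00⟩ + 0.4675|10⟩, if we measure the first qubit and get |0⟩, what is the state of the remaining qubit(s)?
|0⟩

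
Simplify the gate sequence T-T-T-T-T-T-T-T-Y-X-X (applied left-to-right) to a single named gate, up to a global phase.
Y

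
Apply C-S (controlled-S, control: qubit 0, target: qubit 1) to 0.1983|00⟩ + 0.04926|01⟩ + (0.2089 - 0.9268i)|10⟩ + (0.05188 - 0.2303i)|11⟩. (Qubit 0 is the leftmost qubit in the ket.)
0.1983|00⟩ + 0.04926|01⟩ + (0.2089 - 0.9268i)|10⟩ + (0.2303 + 0.05188i)|11⟩

C-S leaves the control-|0⟩ kets |00⟩, |01⟩ unchanged and applies S to qubit 1 on the control-|1⟩ pair (|10⟩, |11⟩).
S = [[1, 0], [0, i]].
With a = amp(|10⟩) = (0.2089 - 0.9268i) and b = amp(|11⟩) = (0.05188 - 0.2303i):
new amp(|10⟩) = (1)·a = (0.2089 - 0.9268i)
new amp(|11⟩) = (i)·b = (0.2303 + 0.05188i)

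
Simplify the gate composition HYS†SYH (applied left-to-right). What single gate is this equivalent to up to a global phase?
I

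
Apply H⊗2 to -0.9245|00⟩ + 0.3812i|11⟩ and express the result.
(-0.4623 + 0.1906i)|00⟩ + (-0.4623 - 0.1906i)|01⟩ + (-0.4623 - 0.1906i)|10⟩ + (-0.4623 + 0.1906i)|11⟩

H⊗2 gives amp(|y⟩) = (1/2) Σ_x (−1)^(x·y) amp(|x⟩), where x·y is the number of positions in which both x and y have a 1.
|00⟩: (-0.9245 + 0.3812i)/2 = (-0.4623 + 0.1906i)
|01⟩: (-0.9245 - 0.3812i)/2 = (-0.4623 - 0.1906i)
|10⟩: (-0.9245 - 0.3812i)/2 = (-0.4623 - 0.1906i)
|11⟩: (-0.9245 + 0.3812i)/2 = (-0.4623 + 0.1906i)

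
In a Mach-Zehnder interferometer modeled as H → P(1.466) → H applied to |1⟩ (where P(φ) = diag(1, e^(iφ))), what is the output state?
(0.4477 - 0.4973i)|0⟩ + (0.5523 + 0.4973i)|1⟩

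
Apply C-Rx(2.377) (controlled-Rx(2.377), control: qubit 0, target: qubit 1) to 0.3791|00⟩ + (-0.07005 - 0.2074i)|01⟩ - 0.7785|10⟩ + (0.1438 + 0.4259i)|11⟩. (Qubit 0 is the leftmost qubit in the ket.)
0.3791|00⟩ + (-0.07005 - 0.2074i)|01⟩ + (0.1047 - 0.1334i)|10⟩ + (0.05364 + 0.8812i)|11⟩

C-Rx(2.377) leaves the control-|0⟩ kets |00⟩, |01⟩ unchanged and applies Rx(2.377) to qubit 1 on the control-|1⟩ pair (|10⟩, |11⟩).
Rx(2.377) = [[cos(θ/2), −i·sin(θ/2)], [−i·sin(θ/2), cos(θ/2)]]; θ = 2.377, cos(θ/2) ≈ 0.373052, sin(θ/2) ≈ 0.92781.
With a = amp(|10⟩) = -0.7785 and b = amp(|11⟩) = (0.1438 + 0.4259i):
new amp(|10⟩) = (0.373052)·a + (-0.92781i)·b = (0.1047 - 0.1334i)
new amp(|11⟩) = (-0.92781i)·a + (0.373052)·b = (0.05364 + 0.8812i)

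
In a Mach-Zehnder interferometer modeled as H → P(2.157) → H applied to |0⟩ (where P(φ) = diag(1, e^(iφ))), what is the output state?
(0.2234 + 0.4165i)|0⟩ + (0.7766 - 0.4165i)|1⟩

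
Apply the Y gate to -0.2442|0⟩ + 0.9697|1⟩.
-0.9697i|0⟩ - 0.2442i|1⟩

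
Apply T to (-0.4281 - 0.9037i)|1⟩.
(0.3363 - 0.9417i)|1⟩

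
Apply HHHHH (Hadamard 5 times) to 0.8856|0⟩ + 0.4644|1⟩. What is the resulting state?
0.9546|0⟩ + 0.2978|1⟩

H² = I, so H^5 = H: a single Hadamard. With (a, b) = (0.8856, 0.4644), H gives ((a + b)/√2, (a − b)/√2) = (0.9546, 0.2978).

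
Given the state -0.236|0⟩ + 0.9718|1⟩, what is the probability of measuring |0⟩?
0.0557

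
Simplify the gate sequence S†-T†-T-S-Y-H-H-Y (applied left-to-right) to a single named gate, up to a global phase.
I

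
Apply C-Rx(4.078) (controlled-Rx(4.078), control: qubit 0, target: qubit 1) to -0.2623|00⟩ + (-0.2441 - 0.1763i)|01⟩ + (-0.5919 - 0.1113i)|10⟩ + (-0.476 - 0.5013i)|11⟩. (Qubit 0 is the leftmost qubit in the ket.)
-0.2623|00⟩ + (-0.2441 - 0.1763i)|01⟩ + (-0.1802 + 0.475i)|10⟩ + (0.1155 + 0.7544i)|11⟩

C-Rx(4.078) leaves the control-|0⟩ kets |00⟩, |01⟩ unchanged and applies Rx(4.078) to qubit 1 on the control-|1⟩ pair (|10⟩, |11⟩).
Rx(4.078) = [[cos(θ/2), −i·sin(θ/2)], [−i·sin(θ/2), cos(θ/2)]]; θ = 4.078, cos(θ/2) ≈ -0.451284, sin(θ/2) ≈ 0.89238.
With a = amp(|10⟩) = (-0.5919 - 0.1113i) and b = amp(|11⟩) = (-0.476 - 0.5013i):
new amp(|10⟩) = (-0.451284)·a + (-0.89238i)·b = (-0.1802 + 0.475i)
new amp(|11⟩) = (-0.89238i)·a + (-0.451284)·b = (0.1155 + 0.7544i)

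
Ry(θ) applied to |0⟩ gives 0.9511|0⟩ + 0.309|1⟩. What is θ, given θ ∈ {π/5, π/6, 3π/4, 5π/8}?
π/5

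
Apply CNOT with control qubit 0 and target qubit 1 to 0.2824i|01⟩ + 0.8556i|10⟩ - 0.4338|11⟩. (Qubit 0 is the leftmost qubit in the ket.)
0.2824i|01⟩ - 0.4338|10⟩ + 0.8556i|11⟩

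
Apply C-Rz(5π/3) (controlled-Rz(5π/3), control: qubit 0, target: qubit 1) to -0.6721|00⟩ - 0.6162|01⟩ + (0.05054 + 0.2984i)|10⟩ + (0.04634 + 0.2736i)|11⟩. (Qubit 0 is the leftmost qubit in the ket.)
-0.6721|00⟩ - 0.6162|01⟩ + (0.1054 - 0.2837i)|10⟩ + (-0.1769 - 0.2138i)|11⟩

C-Rz(5π/3) leaves the control-|0⟩ kets |00⟩, |01⟩ unchanged and applies Rz(5π/3) to qubit 1 on the control-|1⟩ pair (|10⟩, |11⟩).
Rz(5π/3) = [[e^(−iθ/2), 0], [0, e^(iθ/2)]] with e^(±iθ/2) = cos(θ/2) ± i·sin(θ/2); θ = 5π/3, cos(θ/2) ≈ -0.866025, sin(θ/2) ≈ 0.5.
With a = amp(|10⟩) = (0.05054 + 0.2984i) and b = amp(|11⟩) = (0.04634 + 0.2736i):
new amp(|10⟩) = (-0.866025 - 0.5i)·a = (0.1054 - 0.2837i)
new amp(|11⟩) = (-0.866025 + 0.5i)·b = (-0.1769 - 0.2138i)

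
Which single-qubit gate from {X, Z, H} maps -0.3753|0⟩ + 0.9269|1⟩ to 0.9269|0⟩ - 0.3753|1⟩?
X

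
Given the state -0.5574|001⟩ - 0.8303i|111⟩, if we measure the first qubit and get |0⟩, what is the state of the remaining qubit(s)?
-|01⟩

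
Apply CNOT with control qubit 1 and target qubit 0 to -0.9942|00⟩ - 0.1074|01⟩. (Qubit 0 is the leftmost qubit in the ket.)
-0.9942|00⟩ - 0.1074|11⟩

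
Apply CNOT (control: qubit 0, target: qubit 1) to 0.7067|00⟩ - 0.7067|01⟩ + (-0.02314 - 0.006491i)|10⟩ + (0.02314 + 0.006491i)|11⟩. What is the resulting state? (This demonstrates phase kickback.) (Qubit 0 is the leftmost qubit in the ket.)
0.7067|00⟩ - 0.7067|01⟩ + (0.02314 + 0.006491i)|10⟩ + (-0.02314 - 0.006491i)|11⟩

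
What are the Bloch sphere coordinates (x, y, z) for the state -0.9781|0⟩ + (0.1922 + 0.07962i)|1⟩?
(-0.376, -0.1558, 0.9134)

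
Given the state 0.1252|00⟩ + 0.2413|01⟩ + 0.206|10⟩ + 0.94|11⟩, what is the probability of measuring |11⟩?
0.8836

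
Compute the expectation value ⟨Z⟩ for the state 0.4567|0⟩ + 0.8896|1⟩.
-0.5828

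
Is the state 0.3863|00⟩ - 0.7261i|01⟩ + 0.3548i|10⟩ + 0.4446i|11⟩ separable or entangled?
Entangled

Writing the state as a|00⟩ + b|01⟩ + c|10⟩ + d|11⟩, it is a product state iff ad − bc = 0.
Here (a, b, c, d) = (0.3863, -0.7261i, 0.3548i, 0.4446i): ad − bc = (0.3863)(0.4446i) − (-0.7261i)(0.3548i) = (-0.2576 + 0.1717i) ≠ 0, so the state is entangled.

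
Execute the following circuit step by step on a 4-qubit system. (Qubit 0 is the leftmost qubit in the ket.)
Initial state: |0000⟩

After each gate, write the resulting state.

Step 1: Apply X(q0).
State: |1000⟩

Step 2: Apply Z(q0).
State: -|1000⟩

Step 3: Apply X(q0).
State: -|0000⟩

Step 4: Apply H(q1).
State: -1/√2|0000⟩ - 1/√2|0100⟩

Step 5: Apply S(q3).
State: -1/√2|0000⟩ - 1/√2|0100⟩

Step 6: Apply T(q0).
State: -1/√2|0000⟩ - 1/√2|0100⟩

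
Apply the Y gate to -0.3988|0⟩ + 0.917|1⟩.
-0.917i|0⟩ - 0.3988i|1⟩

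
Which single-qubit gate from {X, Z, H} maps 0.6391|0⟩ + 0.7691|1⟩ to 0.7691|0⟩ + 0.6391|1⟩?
X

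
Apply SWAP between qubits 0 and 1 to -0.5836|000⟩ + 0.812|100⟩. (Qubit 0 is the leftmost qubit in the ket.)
-0.5836|000⟩ + 0.812|010⟩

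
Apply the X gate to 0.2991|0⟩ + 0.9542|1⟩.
0.9542|0⟩ + 0.2991|1⟩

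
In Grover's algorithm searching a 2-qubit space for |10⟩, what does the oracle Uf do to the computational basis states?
Uf|x⟩ = -|x⟩ if x = 10, else |x⟩ (phase flip on target)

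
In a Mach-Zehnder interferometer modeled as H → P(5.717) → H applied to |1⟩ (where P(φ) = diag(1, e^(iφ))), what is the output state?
(0.07802 + 0.2682i)|0⟩ + (0.922 - 0.2682i)|1⟩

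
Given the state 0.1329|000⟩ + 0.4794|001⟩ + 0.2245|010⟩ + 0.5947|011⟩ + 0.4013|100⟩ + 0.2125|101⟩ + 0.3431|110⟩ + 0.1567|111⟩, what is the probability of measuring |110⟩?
0.1177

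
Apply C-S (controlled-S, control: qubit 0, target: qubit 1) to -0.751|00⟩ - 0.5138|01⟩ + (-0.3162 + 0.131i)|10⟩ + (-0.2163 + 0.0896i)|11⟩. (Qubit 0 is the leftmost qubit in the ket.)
-0.751|00⟩ - 0.5138|01⟩ + (-0.3162 + 0.131i)|10⟩ + (-0.0896 - 0.2163i)|11⟩

C-S leaves the control-|0⟩ kets |00⟩, |01⟩ unchanged and applies S to qubit 1 on the control-|1⟩ pair (|10⟩, |11⟩).
S = [[1, 0], [0, i]].
With a = amp(|10⟩) = (-0.3162 + 0.131i) and b = amp(|11⟩) = (-0.2163 + 0.0896i):
new amp(|10⟩) = (1)·a = (-0.3162 + 0.131i)
new amp(|11⟩) = (i)·b = (-0.0896 - 0.2163i)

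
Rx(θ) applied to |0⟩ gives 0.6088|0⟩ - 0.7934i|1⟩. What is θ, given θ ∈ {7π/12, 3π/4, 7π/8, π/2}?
7π/12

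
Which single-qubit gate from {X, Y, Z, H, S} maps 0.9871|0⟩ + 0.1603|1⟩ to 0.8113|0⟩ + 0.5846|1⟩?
H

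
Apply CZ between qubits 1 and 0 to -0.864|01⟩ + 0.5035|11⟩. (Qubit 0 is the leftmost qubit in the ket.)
-0.864|01⟩ - 0.5035|11⟩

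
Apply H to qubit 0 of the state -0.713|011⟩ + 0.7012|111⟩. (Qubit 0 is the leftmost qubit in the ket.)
-0.008344|011⟩ - |111⟩

H on qubit 0 mixes each pair of kets that differ only in qubit 0: amplitudes (a, b) of (|…0…⟩, |…1…⟩) become ((a + b)/√2, (a − b)/√2). Kets absent from the input have amplitude 0.
(|011⟩, |111⟩): (a, b) = (-0.713, 0.7012) → (-0.008344, -1)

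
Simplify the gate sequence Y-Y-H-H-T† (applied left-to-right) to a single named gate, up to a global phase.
T†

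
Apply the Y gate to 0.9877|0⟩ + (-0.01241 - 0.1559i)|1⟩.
(-0.1559 + 0.01241i)|0⟩ + 0.9877i|1⟩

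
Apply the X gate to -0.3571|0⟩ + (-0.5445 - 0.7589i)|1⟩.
(-0.5445 - 0.7589i)|0⟩ - 0.3571|1⟩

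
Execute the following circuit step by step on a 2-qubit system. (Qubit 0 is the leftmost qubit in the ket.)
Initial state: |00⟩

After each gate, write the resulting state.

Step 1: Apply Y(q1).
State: i|01⟩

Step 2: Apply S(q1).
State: -|01⟩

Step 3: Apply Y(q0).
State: -i|11⟩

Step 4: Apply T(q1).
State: (1/√2 - (1/√2)i)|11⟩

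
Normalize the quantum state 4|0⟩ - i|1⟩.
0.9701|0⟩ - 0.2425i|1⟩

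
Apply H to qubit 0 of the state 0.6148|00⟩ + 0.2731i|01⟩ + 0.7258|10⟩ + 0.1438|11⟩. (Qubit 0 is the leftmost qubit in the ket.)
0.9479|00⟩ + (0.1017 + 0.1931i)|01⟩ - 0.07849|10⟩ + (-0.1017 + 0.1931i)|11⟩

H on qubit 0 mixes each pair of kets that differ only in qubit 0: amplitudes (a, b) of (|…0…⟩, |…1…⟩) become ((a + b)/√2, (a − b)/√2). Kets absent from the input have amplitude 0.
(|00⟩, |10⟩): (a, b) = (0.6148, 0.7258) → (0.9479, -0.07849)
(|01⟩, |11⟩): (a, b) = (0.2731i, 0.1438) → ((0.1017 + 0.1931i), (-0.1017 + 0.1931i))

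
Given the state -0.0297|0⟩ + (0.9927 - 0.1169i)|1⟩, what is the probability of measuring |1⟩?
0.9991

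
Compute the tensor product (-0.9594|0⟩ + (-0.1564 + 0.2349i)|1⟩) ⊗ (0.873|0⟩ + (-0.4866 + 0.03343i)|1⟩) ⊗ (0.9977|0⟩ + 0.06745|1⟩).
-0.8356|000⟩ - 0.05649|001⟩ + (0.4658 - 0.032i)|010⟩ + (0.03149 - 0.002163i)|011⟩ + (-0.1362 + 0.2046i)|100⟩ + (-0.009209 + 0.01383i)|101⟩ + (0.06809 - 0.1193i)|110⟩ + (0.004604 - 0.008062i)|111⟩

amp(|b₁b₂…⟩) = product of the factor amplitudes for bits b₁, b₂, …; only kets whose every factor amplitude is nonzero survive.
|000⟩: (-0.9594)(0.873)(0.9977) = -0.8356
|001⟩: (-0.9594)(0.873)(0.06745) = -0.05649
|010⟩: (-0.9594)(-0.4866 + 0.03343i)(0.9977) = (0.4658 - 0.032i)
|011⟩: (-0.9594)(-0.4866 + 0.03343i)(0.06745) = (0.03149 - 0.002163i)
|100⟩: (-0.1564 + 0.2349i)(0.873)(0.9977) = (-0.1362 + 0.2046i)
|101⟩: (-0.1564 + 0.2349i)(0.873)(0.06745) = (-0.009209 + 0.01383i)
|110⟩: (-0.1564 + 0.2349i)(-0.4866 + 0.03343i)(0.9977) = (0.06809 - 0.1193i)
|111⟩: (-0.1564 + 0.2349i)(-0.4866 + 0.03343i)(0.06745) = (0.004604 - 0.008062i)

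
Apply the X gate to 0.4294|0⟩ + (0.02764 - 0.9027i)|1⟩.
(0.02764 - 0.9027i)|0⟩ + 0.4294|1⟩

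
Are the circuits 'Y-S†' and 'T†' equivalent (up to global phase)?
No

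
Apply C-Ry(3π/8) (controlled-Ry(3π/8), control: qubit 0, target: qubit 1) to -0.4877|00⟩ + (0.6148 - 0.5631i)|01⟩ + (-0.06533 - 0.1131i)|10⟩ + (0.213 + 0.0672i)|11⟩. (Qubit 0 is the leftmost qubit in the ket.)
-0.4877|00⟩ + (0.6148 - 0.5631i)|01⟩ + (-0.1727 - 0.1314i)|10⟩ + (0.1408 - 0.00696i)|11⟩

C-Ry(3π/8) leaves the control-|0⟩ kets |00⟩, |01⟩ unchanged and applies Ry(3π/8) to qubit 1 on the control-|1⟩ pair (|10⟩, |11⟩).
Ry(3π/8) = [[cos(θ/2), −sin(θ/2)], [sin(θ/2), cos(θ/2)]]; θ = 3π/8, cos(θ/2) ≈ 0.83147, sin(θ/2) ≈ 0.55557.
With a = amp(|10⟩) = (-0.06533 - 0.1131i) and b = amp(|11⟩) = (0.213 + 0.0672i):
new amp(|10⟩) = (0.83147)·a + (-0.55557)·b = (-0.1727 - 0.1314i)
new amp(|11⟩) = (0.55557)·a + (0.83147)·b = (0.1408 - 0.00696i)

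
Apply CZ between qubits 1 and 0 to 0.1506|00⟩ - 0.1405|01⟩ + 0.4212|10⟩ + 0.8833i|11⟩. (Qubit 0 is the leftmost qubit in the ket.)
0.1506|00⟩ - 0.1405|01⟩ + 0.4212|10⟩ - 0.8833i|11⟩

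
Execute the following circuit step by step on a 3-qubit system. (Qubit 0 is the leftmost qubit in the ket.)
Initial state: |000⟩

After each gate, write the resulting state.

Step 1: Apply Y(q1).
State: i|010⟩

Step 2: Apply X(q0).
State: i|110⟩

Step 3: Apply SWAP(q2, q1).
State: i|101⟩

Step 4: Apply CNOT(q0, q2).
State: i|100⟩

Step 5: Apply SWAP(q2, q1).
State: i|100⟩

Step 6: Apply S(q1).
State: i|100⟩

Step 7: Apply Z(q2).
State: i|100⟩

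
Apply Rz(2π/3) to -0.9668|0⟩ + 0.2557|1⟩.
(-0.4834 + 0.8373i)|0⟩ + (0.1279 + 0.2214i)|1⟩

Rz(2π/3) = [[e^(−iθ/2), 0], [0, e^(iθ/2)]] with e^(±iθ/2) = cos(θ/2) ± i·sin(θ/2); θ = 2π/3, cos(θ/2) ≈ 0.5, sin(θ/2) ≈ 0.866025.
With a = amp(|0⟩) = -0.9668 and b = amp(|1⟩) = 0.2557:
new amp(|0⟩) = (0.5 - 0.866025i)·a = (-0.4834 + 0.8373i)
new amp(|1⟩) = (0.5 + 0.866025i)·b = (0.1279 + 0.2214i)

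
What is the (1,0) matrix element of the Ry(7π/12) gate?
0.7934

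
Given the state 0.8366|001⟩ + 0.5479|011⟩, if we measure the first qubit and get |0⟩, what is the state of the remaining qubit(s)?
0.8366|01⟩ + 0.5479|11⟩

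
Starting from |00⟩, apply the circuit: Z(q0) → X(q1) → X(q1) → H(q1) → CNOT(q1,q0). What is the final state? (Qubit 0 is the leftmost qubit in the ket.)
1/√2|00⟩ + 1/√2|11⟩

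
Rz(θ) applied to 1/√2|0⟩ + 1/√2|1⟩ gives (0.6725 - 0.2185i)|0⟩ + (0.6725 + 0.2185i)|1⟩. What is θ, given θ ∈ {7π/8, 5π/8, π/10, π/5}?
π/5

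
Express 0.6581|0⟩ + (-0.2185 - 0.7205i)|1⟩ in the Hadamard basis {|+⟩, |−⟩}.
(0.3108 - 0.5095i)|+⟩ + (0.6198 + 0.5095i)|−⟩

With |ψ⟩ = α|0⟩ + β|1⟩, the Hadamard-basis coefficients are ⟨+|ψ⟩ = (α + β)/√2 and ⟨−|ψ⟩ = (α − β)/√2.
Here α = 0.6581, β = (-0.2185 - 0.7205i): (α + β)/√2 = (0.3108 - 0.5095i), (α − β)/√2 = (0.6198 + 0.5095i).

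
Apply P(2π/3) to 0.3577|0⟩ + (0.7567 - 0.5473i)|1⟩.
0.3577|0⟩ + (0.09563 + 0.929i)|1⟩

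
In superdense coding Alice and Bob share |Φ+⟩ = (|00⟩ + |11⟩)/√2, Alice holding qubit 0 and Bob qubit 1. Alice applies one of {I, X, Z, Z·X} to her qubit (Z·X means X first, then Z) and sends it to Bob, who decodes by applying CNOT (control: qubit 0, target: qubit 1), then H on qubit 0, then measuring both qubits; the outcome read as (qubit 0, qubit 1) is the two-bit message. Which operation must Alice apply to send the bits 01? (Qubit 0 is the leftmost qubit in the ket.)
X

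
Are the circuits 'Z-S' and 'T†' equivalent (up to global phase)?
No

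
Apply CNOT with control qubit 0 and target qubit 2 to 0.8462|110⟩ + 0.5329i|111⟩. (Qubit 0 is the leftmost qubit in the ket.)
0.5329i|110⟩ + 0.8462|111⟩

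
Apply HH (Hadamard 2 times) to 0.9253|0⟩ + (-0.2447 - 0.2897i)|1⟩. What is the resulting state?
0.9253|0⟩ + (-0.2447 - 0.2897i)|1⟩

H² = I, so an even number of Hadamards cancels: H^2 = I and the state is unchanged.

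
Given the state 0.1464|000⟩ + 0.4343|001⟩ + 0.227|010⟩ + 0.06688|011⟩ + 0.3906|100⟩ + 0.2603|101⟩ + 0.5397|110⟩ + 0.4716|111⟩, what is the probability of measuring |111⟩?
0.2224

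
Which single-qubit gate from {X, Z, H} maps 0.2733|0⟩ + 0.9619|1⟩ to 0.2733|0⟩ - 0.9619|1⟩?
Z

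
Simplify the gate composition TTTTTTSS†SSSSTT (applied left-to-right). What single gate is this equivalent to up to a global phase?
I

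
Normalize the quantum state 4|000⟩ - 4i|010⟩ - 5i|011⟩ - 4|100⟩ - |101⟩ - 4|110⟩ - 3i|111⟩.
0.402|000⟩ - 0.402i|010⟩ - 0.5025i|011⟩ - 0.402|100⟩ - 0.1005|101⟩ - 0.402|110⟩ - 0.3015i|111⟩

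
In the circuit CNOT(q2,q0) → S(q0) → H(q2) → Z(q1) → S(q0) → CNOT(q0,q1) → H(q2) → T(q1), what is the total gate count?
8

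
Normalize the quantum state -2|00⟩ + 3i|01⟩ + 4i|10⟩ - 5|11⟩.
-0.2722|00⟩ + (1/√6)i|01⟩ + 0.5443i|10⟩ - 0.6804|11⟩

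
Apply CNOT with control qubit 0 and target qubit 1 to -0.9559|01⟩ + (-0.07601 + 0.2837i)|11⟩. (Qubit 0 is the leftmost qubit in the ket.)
-0.9559|01⟩ + (-0.07601 + 0.2837i)|10⟩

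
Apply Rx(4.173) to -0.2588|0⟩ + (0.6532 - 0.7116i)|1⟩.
(-0.4914 - 0.5682i)|0⟩ + (-0.3221 + 0.5761i)|1⟩

Rx(4.173) = [[cos(θ/2), −i·sin(θ/2)], [−i·sin(θ/2), cos(θ/2)]]; θ = 4.173, cos(θ/2) ≈ -0.493147, sin(θ/2) ≈ 0.869946.
With a = amp(|0⟩) = -0.2588 and b = amp(|1⟩) = (0.6532 - 0.7116i):
new amp(|0⟩) = (-0.493147)·a + (-0.869946i)·b = (-0.4914 - 0.5682i)
new amp(|1⟩) = (-0.869946i)·a + (-0.493147)·b = (-0.3221 + 0.5761i)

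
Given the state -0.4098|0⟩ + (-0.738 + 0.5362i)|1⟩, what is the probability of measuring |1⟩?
0.8322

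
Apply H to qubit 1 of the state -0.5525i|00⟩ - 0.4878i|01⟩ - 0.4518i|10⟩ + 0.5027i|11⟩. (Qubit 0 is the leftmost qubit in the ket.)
-0.7356i|00⟩ - 0.04575i|01⟩ + 0.03599i|10⟩ - 0.6749i|11⟩

H on qubit 1 mixes each pair of kets that differ only in qubit 1: amplitudes (a, b) of (|…0…⟩, |…1…⟩) become ((a + b)/√2, (a − b)/√2). Kets absent from the input have amplitude 0.
(|00⟩, |01⟩): (a, b) = (-0.5525i, -0.4878i) → (-0.7356i, -0.04575i)
(|10⟩, |11⟩): (a, b) = (-0.4518i, 0.5027i) → (0.03599i, -0.6749i)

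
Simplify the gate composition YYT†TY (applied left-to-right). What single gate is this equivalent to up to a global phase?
Y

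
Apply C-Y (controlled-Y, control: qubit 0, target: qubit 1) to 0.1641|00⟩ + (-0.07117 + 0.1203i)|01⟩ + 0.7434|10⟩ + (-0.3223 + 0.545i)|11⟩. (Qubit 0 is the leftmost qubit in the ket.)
0.1641|00⟩ + (-0.07117 + 0.1203i)|01⟩ + (0.545 + 0.3223i)|10⟩ + 0.7434i|11⟩

C-Y leaves the control-|0⟩ kets |00⟩, |01⟩ unchanged and applies Y to qubit 1 on the control-|1⟩ pair (|10⟩, |11⟩).
Y = [[0, -i], [i, 0]].
With a = amp(|10⟩) = 0.7434 and b = amp(|11⟩) = (-0.3223 + 0.545i):
new amp(|10⟩) = (-i)·b = (0.545 + 0.3223i)
new amp(|11⟩) = (i)·a = 0.7434i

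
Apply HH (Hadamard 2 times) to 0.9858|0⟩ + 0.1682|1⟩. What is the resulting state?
0.9858|0⟩ + 0.1682|1⟩

H² = I, so an even number of Hadamards cancels: H^2 = I and the state is unchanged.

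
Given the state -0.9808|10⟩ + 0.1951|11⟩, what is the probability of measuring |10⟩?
0.962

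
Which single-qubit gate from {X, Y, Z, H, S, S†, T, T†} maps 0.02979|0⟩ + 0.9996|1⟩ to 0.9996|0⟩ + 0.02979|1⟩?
X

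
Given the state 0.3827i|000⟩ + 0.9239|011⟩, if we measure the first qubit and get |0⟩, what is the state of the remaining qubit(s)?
0.3827i|00⟩ + 0.9239|11⟩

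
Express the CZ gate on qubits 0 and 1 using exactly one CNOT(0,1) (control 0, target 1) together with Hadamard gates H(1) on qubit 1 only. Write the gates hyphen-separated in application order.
H(1)-CNOT(0,1)-H(1)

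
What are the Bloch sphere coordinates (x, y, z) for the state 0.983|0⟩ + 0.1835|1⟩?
(0.3608, 0, 0.9326)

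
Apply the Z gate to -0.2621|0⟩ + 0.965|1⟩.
-0.2621|0⟩ - 0.965|1⟩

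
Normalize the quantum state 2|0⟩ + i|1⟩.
0.8944|0⟩ + (1/√5)i|1⟩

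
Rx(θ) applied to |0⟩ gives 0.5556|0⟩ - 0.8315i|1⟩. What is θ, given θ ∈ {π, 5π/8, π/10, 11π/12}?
5π/8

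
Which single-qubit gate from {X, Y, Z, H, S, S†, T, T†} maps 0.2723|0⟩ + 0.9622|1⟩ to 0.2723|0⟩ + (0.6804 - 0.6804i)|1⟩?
T†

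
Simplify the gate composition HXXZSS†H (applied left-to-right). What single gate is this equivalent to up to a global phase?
X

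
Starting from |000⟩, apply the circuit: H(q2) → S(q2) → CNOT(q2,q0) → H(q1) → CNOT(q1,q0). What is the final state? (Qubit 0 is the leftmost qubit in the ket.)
1/2|000⟩ + (1/2)i|011⟩ + (1/2)i|101⟩ + 1/2|110⟩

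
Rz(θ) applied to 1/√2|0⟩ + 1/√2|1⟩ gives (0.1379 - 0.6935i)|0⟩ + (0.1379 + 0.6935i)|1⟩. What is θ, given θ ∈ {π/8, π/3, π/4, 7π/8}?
7π/8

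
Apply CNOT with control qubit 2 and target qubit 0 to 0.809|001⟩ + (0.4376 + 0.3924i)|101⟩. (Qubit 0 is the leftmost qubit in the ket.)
(0.4376 + 0.3924i)|001⟩ + 0.809|101⟩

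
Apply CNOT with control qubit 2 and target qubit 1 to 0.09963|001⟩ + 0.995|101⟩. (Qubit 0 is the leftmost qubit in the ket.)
0.09963|011⟩ + 0.995|111⟩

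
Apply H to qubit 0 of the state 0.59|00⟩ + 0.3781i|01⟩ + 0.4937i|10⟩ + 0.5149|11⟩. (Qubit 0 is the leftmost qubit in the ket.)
(0.4172 + 0.3491i)|00⟩ + (0.3641 + 0.2674i)|01⟩ + (0.4172 - 0.3491i)|10⟩ + (-0.3641 + 0.2674i)|11⟩

H on qubit 0 mixes each pair of kets that differ only in qubit 0: amplitudes (a, b) of (|…0…⟩, |…1…⟩) become ((a + b)/√2, (a − b)/√2). Kets absent from the input have amplitude 0.
(|00⟩, |10⟩): (a, b) = (0.59, 0.4937i) → ((0.4172 + 0.3491i), (0.4172 - 0.3491i))
(|01⟩, |11⟩): (a, b) = (0.3781i, 0.5149) → ((0.3641 + 0.2674i), (-0.3641 + 0.2674i))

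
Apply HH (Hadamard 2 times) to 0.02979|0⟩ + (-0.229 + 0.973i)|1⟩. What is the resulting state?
0.02979|0⟩ + (-0.229 + 0.973i)|1⟩

H² = I, so an even number of Hadamards cancels: H^2 = I and the state is unchanged.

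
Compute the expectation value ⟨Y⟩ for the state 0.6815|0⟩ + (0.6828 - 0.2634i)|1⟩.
-0.359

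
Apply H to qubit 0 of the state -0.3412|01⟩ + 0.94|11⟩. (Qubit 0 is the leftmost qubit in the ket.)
0.4234|01⟩ - 0.9059|11⟩

H on qubit 0 mixes each pair of kets that differ only in qubit 0: amplitudes (a, b) of (|…0…⟩, |…1…⟩) become ((a + b)/√2, (a − b)/√2). Kets absent from the input have amplitude 0.
(|01⟩, |11⟩): (a, b) = (-0.3412, 0.94) → (0.4234, -0.9059)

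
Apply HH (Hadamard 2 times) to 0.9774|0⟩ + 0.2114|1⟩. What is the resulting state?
0.9774|0⟩ + 0.2114|1⟩

H² = I, so an even number of Hadamards cancels: H^2 = I and the state is unchanged.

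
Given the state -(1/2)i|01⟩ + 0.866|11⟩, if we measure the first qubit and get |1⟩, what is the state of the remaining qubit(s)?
|1⟩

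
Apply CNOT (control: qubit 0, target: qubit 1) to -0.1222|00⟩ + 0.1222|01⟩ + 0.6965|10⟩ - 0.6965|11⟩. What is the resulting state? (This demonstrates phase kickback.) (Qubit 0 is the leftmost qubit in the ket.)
-0.1222|00⟩ + 0.1222|01⟩ - 0.6965|10⟩ + 0.6965|11⟩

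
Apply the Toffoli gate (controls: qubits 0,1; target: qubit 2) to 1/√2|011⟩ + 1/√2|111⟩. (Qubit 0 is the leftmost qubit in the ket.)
1/√2|011⟩ + 1/√2|110⟩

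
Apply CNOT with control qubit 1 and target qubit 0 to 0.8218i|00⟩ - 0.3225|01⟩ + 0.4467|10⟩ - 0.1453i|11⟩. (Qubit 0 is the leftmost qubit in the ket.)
0.8218i|00⟩ - 0.1453i|01⟩ + 0.4467|10⟩ - 0.3225|11⟩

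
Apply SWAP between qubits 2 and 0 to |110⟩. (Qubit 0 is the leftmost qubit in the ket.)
|011⟩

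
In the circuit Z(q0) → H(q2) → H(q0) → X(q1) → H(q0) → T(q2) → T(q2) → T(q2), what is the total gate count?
8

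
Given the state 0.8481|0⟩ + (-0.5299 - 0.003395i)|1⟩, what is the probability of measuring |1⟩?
0.2808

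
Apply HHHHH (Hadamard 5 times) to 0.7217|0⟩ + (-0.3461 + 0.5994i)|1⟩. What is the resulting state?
(0.2656 + 0.4238i)|0⟩ + (0.755 - 0.4238i)|1⟩

H² = I, so H^5 = H: a single Hadamard. With (a, b) = (0.7217, (-0.3461 + 0.5994i)), H gives ((a + b)/√2, (a − b)/√2) = ((0.2656 + 0.4238i), (0.755 - 0.4238i)).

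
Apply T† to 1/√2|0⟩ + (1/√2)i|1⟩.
1/√2|0⟩ + (1/2 + (1/2)i)|1⟩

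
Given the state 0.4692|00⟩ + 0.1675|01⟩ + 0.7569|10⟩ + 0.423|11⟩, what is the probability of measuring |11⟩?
0.1789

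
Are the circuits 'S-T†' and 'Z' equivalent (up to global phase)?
No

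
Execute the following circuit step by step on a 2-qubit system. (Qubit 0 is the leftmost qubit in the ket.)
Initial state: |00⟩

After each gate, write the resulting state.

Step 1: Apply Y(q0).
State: i|10⟩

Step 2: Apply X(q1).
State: i|11⟩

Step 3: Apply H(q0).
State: (1/√2)i|01⟩ - (1/√2)i|11⟩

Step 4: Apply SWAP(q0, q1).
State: (1/√2)i|10⟩ - (1/√2)i|11⟩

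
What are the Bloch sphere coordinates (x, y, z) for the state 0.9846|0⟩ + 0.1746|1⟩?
(0.3438, 0, 0.939)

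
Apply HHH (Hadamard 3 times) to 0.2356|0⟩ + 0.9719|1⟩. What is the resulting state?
0.8538|0⟩ - 0.5206|1⟩

H² = I, so H^3 = H: a single Hadamard. With (a, b) = (0.2356, 0.9719), H gives ((a + b)/√2, (a − b)/√2) = (0.8538, -0.5206).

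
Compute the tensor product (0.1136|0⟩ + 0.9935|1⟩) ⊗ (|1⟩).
0.1136|01⟩ + 0.9935|11⟩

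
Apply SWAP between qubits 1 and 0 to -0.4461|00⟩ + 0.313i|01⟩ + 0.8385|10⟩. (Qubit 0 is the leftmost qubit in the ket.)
-0.4461|00⟩ + 0.8385|01⟩ + 0.313i|10⟩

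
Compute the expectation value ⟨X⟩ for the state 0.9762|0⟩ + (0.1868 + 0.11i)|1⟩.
0.3647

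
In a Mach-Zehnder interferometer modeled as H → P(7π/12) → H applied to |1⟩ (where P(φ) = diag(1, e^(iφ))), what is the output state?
(0.6294 - 0.483i)|0⟩ + (0.3706 + 0.483i)|1⟩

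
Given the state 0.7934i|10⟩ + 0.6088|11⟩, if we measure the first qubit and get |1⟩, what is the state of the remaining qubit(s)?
0.7934i|0⟩ + 0.6088|1⟩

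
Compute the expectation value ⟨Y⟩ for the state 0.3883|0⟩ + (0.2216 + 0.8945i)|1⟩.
0.6947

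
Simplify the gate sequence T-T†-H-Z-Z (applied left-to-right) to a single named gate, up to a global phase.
H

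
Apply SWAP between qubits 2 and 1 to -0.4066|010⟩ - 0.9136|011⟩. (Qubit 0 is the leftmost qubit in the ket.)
-0.4066|001⟩ - 0.9136|011⟩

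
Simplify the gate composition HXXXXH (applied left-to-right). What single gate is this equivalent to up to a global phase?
I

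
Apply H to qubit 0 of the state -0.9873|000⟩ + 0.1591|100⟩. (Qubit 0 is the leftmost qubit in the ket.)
-0.5856|000⟩ - 0.8106|100⟩

H on qubit 0 mixes each pair of kets that differ only in qubit 0: amplitudes (a, b) of (|…0…⟩, |…1…⟩) become ((a + b)/√2, (a − b)/√2). Kets absent from the input have amplitude 0.
(|000⟩, |100⟩): (a, b) = (-0.9873, 0.1591) → (-0.5856, -0.8106)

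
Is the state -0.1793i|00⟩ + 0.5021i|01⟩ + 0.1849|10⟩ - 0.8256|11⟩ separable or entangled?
Entangled

Writing the state as a|00⟩ + b|01⟩ + c|10⟩ + d|11⟩, it is a product state iff ad − bc = 0.
Here (a, b, c, d) = (-0.1793i, 0.5021i, 0.1849, -0.8256): ad − bc = (-0.1793i)(-0.8256) − (0.5021i)(0.1849) = 0.05519i ≠ 0, so the state is entangled.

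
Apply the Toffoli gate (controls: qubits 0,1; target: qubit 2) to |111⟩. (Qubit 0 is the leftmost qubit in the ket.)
|110⟩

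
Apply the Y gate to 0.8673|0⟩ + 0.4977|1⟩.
-0.4977i|0⟩ + 0.8673i|1⟩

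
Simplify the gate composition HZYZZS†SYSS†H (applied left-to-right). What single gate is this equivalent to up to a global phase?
X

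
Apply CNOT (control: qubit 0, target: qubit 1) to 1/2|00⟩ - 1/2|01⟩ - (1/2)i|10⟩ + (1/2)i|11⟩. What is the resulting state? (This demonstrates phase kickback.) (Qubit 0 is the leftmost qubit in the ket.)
1/2|00⟩ - 1/2|01⟩ + (1/2)i|10⟩ - (1/2)i|11⟩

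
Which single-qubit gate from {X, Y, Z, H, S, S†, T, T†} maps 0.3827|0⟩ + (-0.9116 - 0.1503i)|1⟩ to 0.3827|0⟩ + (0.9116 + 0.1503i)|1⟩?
Z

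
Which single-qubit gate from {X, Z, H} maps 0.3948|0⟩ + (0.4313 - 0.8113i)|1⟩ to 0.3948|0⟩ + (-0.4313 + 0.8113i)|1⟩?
Z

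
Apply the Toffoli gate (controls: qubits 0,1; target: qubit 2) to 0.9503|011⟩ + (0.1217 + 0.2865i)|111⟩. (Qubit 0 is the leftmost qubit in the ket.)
0.9503|011⟩ + (0.1217 + 0.2865i)|110⟩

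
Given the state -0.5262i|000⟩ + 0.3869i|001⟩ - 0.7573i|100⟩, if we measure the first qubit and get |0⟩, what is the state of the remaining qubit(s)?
-0.8057i|00⟩ + 0.5924i|01⟩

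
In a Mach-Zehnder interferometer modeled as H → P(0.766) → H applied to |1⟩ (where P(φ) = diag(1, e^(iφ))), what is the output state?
(0.1397 - 0.3466i)|0⟩ + (0.8603 + 0.3466i)|1⟩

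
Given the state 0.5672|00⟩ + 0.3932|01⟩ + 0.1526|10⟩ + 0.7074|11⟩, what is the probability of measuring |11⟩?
0.5004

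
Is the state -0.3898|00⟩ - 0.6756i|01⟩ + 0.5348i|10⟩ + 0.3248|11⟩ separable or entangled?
Entangled

Writing the state as a|00⟩ + b|01⟩ + c|10⟩ + d|11⟩, it is a product state iff ad − bc = 0.
Here (a, b, c, d) = (-0.3898, -0.6756i, 0.5348i, 0.3248): ad − bc = (-0.3898)(0.3248) − (-0.6756i)(0.5348i) = -0.4879 ≠ 0, so the state is entangled.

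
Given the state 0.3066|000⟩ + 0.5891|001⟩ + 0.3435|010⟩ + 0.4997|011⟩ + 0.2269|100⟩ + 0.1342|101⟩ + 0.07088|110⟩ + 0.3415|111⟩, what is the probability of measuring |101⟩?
0.01801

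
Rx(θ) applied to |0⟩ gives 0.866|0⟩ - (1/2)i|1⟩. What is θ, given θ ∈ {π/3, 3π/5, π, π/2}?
π/3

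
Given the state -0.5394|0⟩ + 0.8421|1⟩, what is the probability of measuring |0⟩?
0.291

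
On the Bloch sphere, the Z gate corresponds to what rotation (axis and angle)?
Rotation by π around the z-axis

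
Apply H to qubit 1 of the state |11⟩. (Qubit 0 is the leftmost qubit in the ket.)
1/√2|10⟩ - 1/√2|11⟩

H on qubit 1 mixes each pair of kets that differ only in qubit 1: amplitudes (a, b) of (|…0…⟩, |…1…⟩) become ((a + b)/√2, (a − b)/√2). Kets absent from the input have amplitude 0.
(|10⟩, |11⟩): (a, b) = (0, 1) → (1/√2, -1/√2)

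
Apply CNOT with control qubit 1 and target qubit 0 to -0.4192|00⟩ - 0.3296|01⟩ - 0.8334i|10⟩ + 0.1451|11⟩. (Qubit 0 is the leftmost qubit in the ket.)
-0.4192|00⟩ + 0.1451|01⟩ - 0.8334i|10⟩ - 0.3296|11⟩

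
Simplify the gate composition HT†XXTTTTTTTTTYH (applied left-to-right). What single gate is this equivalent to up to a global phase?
Y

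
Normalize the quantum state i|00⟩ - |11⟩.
(1/√2)i|00⟩ - 1/√2|11⟩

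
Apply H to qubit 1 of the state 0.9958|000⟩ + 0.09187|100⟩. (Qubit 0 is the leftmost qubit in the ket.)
0.7041|000⟩ + 0.7041|010⟩ + 0.06496|100⟩ + 0.06496|110⟩

H on qubit 1 mixes each pair of kets that differ only in qubit 1: amplitudes (a, b) of (|…0…⟩, |…1…⟩) become ((a + b)/√2, (a − b)/√2). Kets absent from the input have amplitude 0.
(|000⟩, |010⟩): (a, b) = (0.9958, 0) → (0.7041, 0.7041)
(|100⟩, |110⟩): (a, b) = (0.09187, 0) → (0.06496, 0.06496)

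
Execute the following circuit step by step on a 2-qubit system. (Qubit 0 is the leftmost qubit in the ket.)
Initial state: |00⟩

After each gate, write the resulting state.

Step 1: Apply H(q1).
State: 1/√2|00⟩ + 1/√2|01⟩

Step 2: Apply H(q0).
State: 1/2|00⟩ + 1/2|01⟩ + 1/2|10⟩ + 1/2|11⟩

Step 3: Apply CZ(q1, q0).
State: 1/2|00⟩ + 1/2|01⟩ + 1/2|10⟩ - 1/2|11⟩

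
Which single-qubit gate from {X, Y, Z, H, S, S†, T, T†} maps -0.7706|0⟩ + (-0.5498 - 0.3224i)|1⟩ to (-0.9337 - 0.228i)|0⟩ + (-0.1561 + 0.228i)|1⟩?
H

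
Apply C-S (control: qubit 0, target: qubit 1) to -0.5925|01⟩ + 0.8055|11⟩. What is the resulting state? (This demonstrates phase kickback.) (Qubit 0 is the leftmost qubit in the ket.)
-0.5925|01⟩ + 0.8055i|11⟩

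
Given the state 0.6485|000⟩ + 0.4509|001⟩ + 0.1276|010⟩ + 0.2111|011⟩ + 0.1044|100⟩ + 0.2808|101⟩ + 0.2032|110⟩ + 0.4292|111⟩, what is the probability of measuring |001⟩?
0.2033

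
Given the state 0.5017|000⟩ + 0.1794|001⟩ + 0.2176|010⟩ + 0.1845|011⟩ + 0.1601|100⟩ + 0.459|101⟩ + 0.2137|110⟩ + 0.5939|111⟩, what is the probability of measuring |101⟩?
0.2107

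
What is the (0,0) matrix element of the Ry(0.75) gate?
0.9305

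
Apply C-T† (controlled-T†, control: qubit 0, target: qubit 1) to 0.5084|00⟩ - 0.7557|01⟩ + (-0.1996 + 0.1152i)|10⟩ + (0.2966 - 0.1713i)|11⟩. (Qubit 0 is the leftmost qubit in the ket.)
0.5084|00⟩ - 0.7557|01⟩ + (-0.1996 + 0.1152i)|10⟩ + (0.0886 - 0.3309i)|11⟩

C-T† leaves the control-|0⟩ kets |00⟩, |01⟩ unchanged and applies T† to qubit 1 on the control-|1⟩ pair (|10⟩, |11⟩).
T† = [[1, 0], [0, (1/√2 - (1/√2)i)]].
With a = amp(|10⟩) = (-0.1996 + 0.1152i) and b = amp(|11⟩) = (0.2966 - 0.1713i):
new amp(|10⟩) = (1)·a = (-0.1996 + 0.1152i)
new amp(|11⟩) = (1/√2 - (1/√2)i)·b = (0.0886 - 0.3309i)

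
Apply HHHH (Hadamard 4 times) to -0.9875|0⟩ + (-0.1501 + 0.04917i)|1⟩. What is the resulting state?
-0.9875|0⟩ + (-0.1501 + 0.04917i)|1⟩

H² = I, so an even number of Hadamards cancels: H^4 = I and the state is unchanged.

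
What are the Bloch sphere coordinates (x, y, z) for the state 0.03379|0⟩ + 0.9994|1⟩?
(0.06754, 0, -0.9977)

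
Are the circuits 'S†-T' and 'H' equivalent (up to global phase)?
No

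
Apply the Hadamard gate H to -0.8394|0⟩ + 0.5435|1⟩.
-0.2092|0⟩ - 0.9779|1⟩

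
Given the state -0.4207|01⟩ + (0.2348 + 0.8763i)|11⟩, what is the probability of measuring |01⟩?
0.177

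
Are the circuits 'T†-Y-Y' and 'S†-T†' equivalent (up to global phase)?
No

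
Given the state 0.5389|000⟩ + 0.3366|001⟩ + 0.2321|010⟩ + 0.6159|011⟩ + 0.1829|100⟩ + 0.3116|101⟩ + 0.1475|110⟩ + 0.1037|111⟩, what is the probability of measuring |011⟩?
0.3793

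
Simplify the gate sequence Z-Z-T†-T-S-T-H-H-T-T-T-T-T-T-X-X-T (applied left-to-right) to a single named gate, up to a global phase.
S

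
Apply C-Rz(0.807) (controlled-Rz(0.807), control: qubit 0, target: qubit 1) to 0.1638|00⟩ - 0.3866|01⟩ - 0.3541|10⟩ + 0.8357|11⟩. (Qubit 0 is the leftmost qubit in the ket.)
0.1638|00⟩ - 0.3866|01⟩ + (-0.3257 + 0.139i)|10⟩ + (0.7686 + 0.3281i)|11⟩

C-Rz(0.807) leaves the control-|0⟩ kets |00⟩, |01⟩ unchanged and applies Rz(0.807) to qubit 1 on the control-|1⟩ pair (|10⟩, |11⟩).
Rz(0.807) = [[e^(−iθ/2), 0], [0, e^(iθ/2)]] with e^(±iθ/2) = cos(θ/2) ± i·sin(θ/2); θ = 0.807, cos(θ/2) ≈ 0.919692, sin(θ/2) ≈ 0.39264.
With a = amp(|10⟩) = -0.3541 and b = amp(|11⟩) = 0.8357:
new amp(|10⟩) = (0.919692 - 0.39264i)·a = (-0.3257 + 0.139i)
new amp(|11⟩) = (0.919692 + 0.39264i)·b = (0.7686 + 0.3281i)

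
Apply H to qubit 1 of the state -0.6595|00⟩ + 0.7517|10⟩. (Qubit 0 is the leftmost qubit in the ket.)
-0.4663|00⟩ - 0.4663|01⟩ + 0.5315|10⟩ + 0.5315|11⟩

H on qubit 1 mixes each pair of kets that differ only in qubit 1: amplitudes (a, b) of (|…0…⟩, |…1…⟩) become ((a + b)/√2, (a − b)/√2). Kets absent from the input have amplitude 0.
(|00⟩, |01⟩): (a, b) = (-0.6595, 0) → (-0.4663, -0.4663)
(|10⟩, |11⟩): (a, b) = (0.7517, 0) → (0.5315, 0.5315)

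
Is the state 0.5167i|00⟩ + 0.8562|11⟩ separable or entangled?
Entangled

Writing the state as a|00⟩ + b|01⟩ + c|10⟩ + d|11⟩, it is a product state iff ad − bc = 0.
Here (a, b, c, d) = (0.5167i, 0, 0, 0.8562): ad − bc = (0.5167i)(0.8562) − (0)(0) = 0.4424i ≠ 0, so the state is entangled.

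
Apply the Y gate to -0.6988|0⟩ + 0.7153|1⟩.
-0.7153i|0⟩ - 0.6988i|1⟩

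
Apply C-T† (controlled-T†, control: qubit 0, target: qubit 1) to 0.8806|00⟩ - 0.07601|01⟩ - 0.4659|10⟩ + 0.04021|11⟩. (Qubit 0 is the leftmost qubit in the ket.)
0.8806|00⟩ - 0.07601|01⟩ - 0.4659|10⟩ + (0.02843 - 0.02843i)|11⟩

C-T† leaves the control-|0⟩ kets |00⟩, |01⟩ unchanged and applies T† to qubit 1 on the control-|1⟩ pair (|10⟩, |11⟩).
T† = [[1, 0], [0, (1/√2 - (1/√2)i)]].
With a = amp(|10⟩) = -0.4659 and b = amp(|11⟩) = 0.04021:
new amp(|10⟩) = (1)·a = -0.4659
new amp(|11⟩) = (1/√2 - (1/√2)i)·b = (0.02843 - 0.02843i)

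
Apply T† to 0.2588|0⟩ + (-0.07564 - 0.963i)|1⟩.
0.2588|0⟩ + (-0.7344 - 0.6275i)|1⟩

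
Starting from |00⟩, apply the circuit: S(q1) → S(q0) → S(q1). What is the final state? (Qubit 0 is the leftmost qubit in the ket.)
|00⟩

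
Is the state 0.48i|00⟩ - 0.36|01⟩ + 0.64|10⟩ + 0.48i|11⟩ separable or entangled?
Separable

Writing the state as a|00⟩ + b|01⟩ + c|10⟩ + d|11⟩, it is a product state iff ad − bc = 0.
Here (a, b, c, d) = (0.48i, -0.36, 0.64, 0.48i): ad − bc = (0.48i)(0.48i) − (-0.36)(0.64) = 0, so the state is separable.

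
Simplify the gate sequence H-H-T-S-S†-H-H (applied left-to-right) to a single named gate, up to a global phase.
T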